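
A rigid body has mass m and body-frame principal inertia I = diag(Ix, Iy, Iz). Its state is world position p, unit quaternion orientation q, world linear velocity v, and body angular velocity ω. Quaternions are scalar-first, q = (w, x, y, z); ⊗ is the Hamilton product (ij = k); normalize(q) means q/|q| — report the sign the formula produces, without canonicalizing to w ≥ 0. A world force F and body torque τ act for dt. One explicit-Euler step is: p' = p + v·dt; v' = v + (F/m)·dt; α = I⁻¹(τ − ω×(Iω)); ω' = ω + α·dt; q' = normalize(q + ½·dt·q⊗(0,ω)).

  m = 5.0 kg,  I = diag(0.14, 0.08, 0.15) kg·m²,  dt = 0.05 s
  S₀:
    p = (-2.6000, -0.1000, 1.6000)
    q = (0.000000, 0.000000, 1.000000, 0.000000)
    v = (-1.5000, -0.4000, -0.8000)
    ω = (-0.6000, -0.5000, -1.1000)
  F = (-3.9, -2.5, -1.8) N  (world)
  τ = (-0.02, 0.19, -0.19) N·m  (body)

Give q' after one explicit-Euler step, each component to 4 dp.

Hamilton product q⊗(0,ω) = (0.5000000, -1.1000000, 0.0000000, 0.6000000)
q + ½dt·q⊗(0,ω), renormalized = (0.0125, -0.0275, 0.9994, 0.0150)

q' = (0.0125, -0.0275, 0.9994, 0.0150)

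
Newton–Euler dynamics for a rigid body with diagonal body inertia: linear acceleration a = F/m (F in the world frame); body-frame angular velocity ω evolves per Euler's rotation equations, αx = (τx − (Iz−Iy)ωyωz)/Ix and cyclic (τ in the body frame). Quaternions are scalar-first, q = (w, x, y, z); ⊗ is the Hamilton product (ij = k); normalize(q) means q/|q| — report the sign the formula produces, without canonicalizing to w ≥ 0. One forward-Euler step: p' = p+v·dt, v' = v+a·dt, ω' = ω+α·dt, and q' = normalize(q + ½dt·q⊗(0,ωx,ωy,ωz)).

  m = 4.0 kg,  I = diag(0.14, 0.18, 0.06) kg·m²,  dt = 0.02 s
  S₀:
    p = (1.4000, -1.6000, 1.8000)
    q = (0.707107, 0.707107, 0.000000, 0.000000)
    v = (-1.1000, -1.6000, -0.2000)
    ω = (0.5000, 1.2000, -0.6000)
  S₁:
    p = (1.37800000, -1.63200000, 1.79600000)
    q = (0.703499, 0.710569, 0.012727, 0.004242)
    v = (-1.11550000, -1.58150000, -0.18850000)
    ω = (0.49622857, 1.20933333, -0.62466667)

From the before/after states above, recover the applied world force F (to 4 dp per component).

F = (-3.1000, 3.7000, 2.3000)

velocity change Δv = (-0.01550000, 0.01850000, 0.01150000)
applied force F = (-3.1000, 3.7000, 2.3000)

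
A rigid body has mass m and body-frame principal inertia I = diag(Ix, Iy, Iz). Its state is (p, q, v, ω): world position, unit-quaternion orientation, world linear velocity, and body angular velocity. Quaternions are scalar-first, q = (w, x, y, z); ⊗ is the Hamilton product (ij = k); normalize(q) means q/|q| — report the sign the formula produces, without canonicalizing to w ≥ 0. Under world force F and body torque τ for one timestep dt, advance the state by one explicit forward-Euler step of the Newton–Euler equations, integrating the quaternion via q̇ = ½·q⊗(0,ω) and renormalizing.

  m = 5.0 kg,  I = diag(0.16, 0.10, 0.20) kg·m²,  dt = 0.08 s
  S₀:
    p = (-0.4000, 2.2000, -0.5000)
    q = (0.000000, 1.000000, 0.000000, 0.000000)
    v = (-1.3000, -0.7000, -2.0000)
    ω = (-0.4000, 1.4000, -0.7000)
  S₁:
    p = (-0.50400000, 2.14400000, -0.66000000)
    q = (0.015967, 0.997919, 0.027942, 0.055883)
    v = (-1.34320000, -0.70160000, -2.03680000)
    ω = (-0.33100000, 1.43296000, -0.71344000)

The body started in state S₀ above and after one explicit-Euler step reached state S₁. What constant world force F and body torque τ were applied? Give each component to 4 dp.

v₁ − v₀ = (-0.04320000, -0.00160000, -0.03680000)
applied force F = (-2.7000, -0.1000, -2.3000)
Δω = ω₁−ω₀ = (0.06900000, 0.03296000, -0.01344000)
precession coupling = (-0.0980, -0.0112, 0.0336)
applied torque τ = (0.0400, 0.0300, 0.0000)

F = (-2.7000, -0.1000, -2.3000)
τ = (0.0400, 0.0300, 0.0000)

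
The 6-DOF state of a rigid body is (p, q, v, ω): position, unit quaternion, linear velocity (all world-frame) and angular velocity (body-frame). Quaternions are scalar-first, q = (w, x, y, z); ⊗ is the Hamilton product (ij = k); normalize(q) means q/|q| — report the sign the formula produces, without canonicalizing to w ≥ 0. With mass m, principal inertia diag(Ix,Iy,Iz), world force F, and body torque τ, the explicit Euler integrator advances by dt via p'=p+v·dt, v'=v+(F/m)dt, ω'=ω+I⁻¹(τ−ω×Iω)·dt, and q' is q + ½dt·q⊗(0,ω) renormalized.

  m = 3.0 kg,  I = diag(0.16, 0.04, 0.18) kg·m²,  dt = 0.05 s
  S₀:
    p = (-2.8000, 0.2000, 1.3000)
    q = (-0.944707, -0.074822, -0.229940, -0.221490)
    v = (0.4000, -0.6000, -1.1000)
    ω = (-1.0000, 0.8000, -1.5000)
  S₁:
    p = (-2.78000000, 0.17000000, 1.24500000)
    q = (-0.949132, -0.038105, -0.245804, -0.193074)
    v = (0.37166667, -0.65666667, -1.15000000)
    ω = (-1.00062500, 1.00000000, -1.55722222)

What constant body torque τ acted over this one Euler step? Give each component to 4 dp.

τ = (-0.1700, 0.1300, -0.1100)

ω₁ − ω₀ = (-0.00062500, 0.20000000, -0.05722222)
ω₀×(Iω₀) = (-0.1680, -0.0300, 0.0960)
applied torque τ = (-0.1700, 0.1300, -0.1100)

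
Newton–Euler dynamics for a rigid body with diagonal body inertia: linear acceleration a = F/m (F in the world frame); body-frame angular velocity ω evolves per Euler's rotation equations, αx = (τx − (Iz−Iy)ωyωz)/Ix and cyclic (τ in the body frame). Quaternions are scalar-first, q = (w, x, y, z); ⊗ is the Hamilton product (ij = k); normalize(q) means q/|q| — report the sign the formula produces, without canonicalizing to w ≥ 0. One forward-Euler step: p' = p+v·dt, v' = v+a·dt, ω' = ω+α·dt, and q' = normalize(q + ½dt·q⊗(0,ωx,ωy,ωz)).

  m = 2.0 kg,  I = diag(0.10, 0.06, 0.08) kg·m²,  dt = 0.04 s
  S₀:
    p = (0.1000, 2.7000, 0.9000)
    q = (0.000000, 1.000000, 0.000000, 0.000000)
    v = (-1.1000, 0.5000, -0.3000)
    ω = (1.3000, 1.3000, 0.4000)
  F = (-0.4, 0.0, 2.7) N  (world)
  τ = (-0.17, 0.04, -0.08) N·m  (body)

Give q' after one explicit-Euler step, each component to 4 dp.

q⊗(0,ω) = (-1.3000000, 0.0000000, -0.4000000, 1.3000000)
updated quaternion q' = (-0.0260, 0.9993, -0.0080, 0.0260)

q' = (-0.0260, 0.9993, -0.0080, 0.0260)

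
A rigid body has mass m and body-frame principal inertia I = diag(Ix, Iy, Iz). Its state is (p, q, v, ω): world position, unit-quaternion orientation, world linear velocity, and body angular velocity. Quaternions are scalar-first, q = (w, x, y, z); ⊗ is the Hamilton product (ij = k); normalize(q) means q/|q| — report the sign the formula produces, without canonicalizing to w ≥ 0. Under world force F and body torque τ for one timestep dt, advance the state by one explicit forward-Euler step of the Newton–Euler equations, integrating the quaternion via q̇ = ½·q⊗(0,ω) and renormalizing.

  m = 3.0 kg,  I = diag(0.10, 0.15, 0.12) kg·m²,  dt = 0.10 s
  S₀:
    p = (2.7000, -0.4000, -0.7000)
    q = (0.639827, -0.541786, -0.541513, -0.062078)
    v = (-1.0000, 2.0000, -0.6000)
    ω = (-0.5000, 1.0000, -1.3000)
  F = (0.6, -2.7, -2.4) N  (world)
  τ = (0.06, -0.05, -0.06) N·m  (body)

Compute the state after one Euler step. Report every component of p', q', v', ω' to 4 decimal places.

p' = (2.6000, -0.2000, -0.7600)
q' = (0.6469, -0.5176, -0.5412, -0.1438)
v' = (-0.9800, 1.9100, -0.6800)
ω' = (-0.4790, 0.9753, -1.3292)

(τ − ω×Iω)/I = (0.2100, -0.2467, -0.2917)
ω + α·dt = (-0.4790, 0.9753, -1.3292)
2q̇ = q⊗(0,ω) = (0.1899186, 0.4461314, -0.0334558, -1.6443176)
q' = normalize(q + ½dt·q⊗(0,ω)) = (0.6469, -0.5176, -0.5412, -0.1438)
a = (0.2000, -0.9000, -0.8000)
p' = p + v·dt = (2.6000, -0.2000, -0.7600)
new velocity v' = (-0.9800, 1.9100, -0.6800)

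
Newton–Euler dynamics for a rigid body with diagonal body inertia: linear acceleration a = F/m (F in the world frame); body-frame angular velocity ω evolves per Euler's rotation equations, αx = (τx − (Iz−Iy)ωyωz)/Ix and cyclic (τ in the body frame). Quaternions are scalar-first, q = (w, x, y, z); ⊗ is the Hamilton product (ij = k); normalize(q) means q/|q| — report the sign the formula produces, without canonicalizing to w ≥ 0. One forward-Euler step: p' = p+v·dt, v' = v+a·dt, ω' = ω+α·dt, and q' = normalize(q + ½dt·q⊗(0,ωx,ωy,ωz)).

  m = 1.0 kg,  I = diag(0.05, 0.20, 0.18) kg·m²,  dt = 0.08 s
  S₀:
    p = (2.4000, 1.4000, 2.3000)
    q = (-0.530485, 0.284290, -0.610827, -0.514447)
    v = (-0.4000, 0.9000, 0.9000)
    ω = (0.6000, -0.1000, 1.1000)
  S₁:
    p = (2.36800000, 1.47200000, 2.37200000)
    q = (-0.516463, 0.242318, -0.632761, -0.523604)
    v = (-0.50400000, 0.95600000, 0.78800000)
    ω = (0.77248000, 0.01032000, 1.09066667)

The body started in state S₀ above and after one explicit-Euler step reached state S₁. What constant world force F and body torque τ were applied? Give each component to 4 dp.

F = (-1.3000, 0.7000, -1.4000)
τ = (0.1100, 0.1900, -0.0300)

Δv = v₁−v₀ = (-0.10400000, 0.05600000, -0.11200000)
F = m·Δv/dt = (-1.3000, 0.7000, -1.4000)
rate change Δω = (0.17248000, 0.11032000, -0.00933333)
ω₀×(Iω₀) = (0.0022, -0.0858, -0.0090)
τ = I·(Δω/dt) + ω₀×(Iω₀) = (0.1100, 0.1900, -0.0300)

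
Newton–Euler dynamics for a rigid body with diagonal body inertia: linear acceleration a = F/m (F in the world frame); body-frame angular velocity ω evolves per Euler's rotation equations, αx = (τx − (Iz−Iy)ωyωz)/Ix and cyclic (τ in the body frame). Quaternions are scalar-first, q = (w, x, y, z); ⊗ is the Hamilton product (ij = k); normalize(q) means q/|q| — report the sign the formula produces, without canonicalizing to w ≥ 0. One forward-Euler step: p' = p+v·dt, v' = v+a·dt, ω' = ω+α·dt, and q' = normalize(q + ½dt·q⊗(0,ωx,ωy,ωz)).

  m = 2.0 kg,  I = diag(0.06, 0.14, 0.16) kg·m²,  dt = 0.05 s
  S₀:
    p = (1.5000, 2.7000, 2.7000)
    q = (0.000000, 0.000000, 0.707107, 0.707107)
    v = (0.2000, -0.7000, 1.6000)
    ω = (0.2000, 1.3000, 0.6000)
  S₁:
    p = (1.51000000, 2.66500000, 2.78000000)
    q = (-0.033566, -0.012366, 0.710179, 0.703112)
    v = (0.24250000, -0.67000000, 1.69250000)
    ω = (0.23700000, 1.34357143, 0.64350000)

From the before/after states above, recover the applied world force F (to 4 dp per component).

F = (1.7000, 1.2000, 3.7000)

v₁ − v₀ = (0.04250000, 0.03000000, 0.09250000)
applied force F = (1.7000, 1.2000, 3.7000)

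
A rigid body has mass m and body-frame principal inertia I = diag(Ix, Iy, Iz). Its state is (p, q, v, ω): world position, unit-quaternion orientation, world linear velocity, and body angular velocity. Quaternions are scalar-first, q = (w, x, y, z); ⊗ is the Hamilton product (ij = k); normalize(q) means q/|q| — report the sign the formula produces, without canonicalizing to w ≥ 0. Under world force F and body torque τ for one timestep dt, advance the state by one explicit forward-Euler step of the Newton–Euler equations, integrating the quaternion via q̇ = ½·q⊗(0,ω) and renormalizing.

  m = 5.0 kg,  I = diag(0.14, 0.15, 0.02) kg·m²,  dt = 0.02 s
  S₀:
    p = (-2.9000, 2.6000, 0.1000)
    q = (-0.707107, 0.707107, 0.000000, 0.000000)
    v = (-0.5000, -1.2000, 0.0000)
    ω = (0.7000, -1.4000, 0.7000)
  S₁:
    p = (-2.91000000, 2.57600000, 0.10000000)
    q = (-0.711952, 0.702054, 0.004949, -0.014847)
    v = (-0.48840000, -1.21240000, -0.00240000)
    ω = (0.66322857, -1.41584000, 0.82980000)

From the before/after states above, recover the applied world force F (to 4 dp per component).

F = (2.9000, -3.1000, -0.6000)

v₁ − v₀ = (0.01160000, -0.01240000, -0.00240000)
m·(v₁−v₀)/dt = (2.9000, -3.1000, -0.6000)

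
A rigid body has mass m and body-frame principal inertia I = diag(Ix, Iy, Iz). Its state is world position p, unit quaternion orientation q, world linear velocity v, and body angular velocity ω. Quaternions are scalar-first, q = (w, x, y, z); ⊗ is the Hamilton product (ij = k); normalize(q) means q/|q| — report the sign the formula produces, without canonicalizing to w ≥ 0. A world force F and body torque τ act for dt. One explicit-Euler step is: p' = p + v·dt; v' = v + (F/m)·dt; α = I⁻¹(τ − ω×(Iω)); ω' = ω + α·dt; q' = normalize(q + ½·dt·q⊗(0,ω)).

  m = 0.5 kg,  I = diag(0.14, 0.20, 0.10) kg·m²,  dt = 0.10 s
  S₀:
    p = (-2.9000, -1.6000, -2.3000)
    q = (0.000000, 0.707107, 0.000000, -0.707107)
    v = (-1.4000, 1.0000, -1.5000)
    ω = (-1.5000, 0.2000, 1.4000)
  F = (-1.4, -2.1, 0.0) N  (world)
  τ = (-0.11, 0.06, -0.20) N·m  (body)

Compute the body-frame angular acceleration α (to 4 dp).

α = (-0.5857, 0.7200, -1.8200)

ω×(Iω) gyroscopic = (-0.0280, -0.0840, -0.0180)
(τ − ω×Iω)/I = (-0.5857, 0.7200, -1.8200)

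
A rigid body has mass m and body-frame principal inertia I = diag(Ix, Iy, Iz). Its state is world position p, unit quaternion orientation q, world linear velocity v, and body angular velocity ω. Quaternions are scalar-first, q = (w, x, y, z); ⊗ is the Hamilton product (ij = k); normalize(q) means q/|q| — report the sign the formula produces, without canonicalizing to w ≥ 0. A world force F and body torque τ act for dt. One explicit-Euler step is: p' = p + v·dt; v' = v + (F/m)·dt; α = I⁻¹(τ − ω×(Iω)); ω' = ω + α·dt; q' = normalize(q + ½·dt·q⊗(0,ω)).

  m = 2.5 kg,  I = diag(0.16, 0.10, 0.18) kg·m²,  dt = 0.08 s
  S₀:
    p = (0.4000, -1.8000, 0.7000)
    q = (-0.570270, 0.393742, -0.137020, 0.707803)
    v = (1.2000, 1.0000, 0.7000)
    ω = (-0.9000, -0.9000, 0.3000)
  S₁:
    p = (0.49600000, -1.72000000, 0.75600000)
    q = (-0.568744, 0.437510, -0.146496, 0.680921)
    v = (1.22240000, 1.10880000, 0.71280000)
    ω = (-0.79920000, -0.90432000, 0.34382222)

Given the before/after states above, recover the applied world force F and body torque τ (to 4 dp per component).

rate change Δω = (0.10080000, -0.00432000, 0.04382222)
ω₀×(Iω₀) = (-0.0216, 0.0054, -0.0486)
I·α + gyro = (0.1800, 0.0000, 0.0500)
velocity change Δv = (0.02240000, 0.10880000, 0.01280000)
m·(v₁−v₀)/dt = (0.7000, 3.4000, 0.4000)

F = (0.7000, 3.4000, 0.4000)
τ = (0.1800, 0.0000, 0.0500)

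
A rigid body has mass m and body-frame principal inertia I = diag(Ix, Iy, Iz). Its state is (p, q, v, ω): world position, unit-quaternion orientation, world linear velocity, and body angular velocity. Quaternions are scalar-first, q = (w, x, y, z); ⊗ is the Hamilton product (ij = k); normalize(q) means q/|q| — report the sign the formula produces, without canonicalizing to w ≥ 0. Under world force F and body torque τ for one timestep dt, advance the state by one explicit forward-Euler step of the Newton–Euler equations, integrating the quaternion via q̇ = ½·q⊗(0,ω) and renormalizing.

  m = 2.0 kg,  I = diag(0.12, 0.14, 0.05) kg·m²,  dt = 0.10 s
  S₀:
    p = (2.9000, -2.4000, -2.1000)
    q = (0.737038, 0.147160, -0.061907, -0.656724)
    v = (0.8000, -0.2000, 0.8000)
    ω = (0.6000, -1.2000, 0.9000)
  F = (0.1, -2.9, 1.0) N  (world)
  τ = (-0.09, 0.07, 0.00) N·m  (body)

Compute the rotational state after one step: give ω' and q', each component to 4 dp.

α = I⁻¹(τ − ω×Iω) = (-1.5600, 0.2300, 0.2880)
ω' = ω + α·dt = (0.4440, -1.1770, 0.9288)
q⊗(0,ω) = (0.4284672, -0.4015623, -1.4109240, 0.5238864)
q + ½dt·q⊗(0,ω), renormalized = (0.7560, 0.1267, -0.1320, -0.6285)

ω' = (0.4440, -1.1770, 0.9288)
q' = (0.7560, 0.1267, -0.1320, -0.6285)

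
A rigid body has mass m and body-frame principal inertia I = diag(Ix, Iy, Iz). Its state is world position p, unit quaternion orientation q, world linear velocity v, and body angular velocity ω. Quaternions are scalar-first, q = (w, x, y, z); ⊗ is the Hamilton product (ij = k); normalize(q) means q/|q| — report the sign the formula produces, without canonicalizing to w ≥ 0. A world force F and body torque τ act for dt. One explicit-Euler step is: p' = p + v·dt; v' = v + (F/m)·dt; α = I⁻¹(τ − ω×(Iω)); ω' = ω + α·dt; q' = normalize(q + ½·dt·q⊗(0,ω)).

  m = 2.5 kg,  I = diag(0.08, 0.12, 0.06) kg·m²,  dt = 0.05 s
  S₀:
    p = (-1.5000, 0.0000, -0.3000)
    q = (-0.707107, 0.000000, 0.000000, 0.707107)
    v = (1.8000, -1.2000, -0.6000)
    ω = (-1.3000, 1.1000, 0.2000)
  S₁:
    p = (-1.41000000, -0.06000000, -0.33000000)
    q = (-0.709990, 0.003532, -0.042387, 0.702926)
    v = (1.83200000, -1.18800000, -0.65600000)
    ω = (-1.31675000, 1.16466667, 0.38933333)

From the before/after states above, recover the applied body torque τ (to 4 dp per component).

Δω = ω₁−ω₀ = (-0.01675000, 0.06466667, 0.18933333)
ω₀×(Iω₀) = (-0.0132, -0.0052, -0.0572)
τ = I·(Δω/dt) + ω₀×(Iω₀) = (-0.0400, 0.1500, 0.1700)

τ = (-0.0400, 0.1500, 0.1700)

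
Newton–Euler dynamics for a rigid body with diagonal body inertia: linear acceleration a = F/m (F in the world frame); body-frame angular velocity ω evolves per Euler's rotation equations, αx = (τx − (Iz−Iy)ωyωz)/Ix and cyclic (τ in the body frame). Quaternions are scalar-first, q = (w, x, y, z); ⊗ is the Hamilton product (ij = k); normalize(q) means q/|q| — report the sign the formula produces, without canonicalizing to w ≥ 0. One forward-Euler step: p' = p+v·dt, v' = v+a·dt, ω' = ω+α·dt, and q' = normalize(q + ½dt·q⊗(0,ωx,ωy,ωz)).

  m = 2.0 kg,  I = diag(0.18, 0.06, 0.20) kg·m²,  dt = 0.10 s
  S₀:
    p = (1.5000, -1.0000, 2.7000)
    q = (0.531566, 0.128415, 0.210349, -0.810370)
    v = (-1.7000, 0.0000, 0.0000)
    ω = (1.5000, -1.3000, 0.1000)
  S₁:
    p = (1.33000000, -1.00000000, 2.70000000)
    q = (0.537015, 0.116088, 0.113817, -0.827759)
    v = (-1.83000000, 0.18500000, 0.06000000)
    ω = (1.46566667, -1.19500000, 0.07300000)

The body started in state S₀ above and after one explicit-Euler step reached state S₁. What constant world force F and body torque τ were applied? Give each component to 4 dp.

F = (-2.6000, 3.7000, 1.2000)
τ = (-0.0800, 0.0600, 0.1800)

ω₁ − ω₀ = (-0.03433333, 0.10500000, -0.02700000)
precession coupling = (-0.0182, -0.0030, 0.2340)
τ = I·(Δω/dt) + ω₀×(Iω₀) = (-0.0800, 0.0600, 0.1800)
v₁ − v₀ = (-0.13000000, 0.18500000, 0.06000000)
applied force F = (-2.6000, 3.7000, 1.2000)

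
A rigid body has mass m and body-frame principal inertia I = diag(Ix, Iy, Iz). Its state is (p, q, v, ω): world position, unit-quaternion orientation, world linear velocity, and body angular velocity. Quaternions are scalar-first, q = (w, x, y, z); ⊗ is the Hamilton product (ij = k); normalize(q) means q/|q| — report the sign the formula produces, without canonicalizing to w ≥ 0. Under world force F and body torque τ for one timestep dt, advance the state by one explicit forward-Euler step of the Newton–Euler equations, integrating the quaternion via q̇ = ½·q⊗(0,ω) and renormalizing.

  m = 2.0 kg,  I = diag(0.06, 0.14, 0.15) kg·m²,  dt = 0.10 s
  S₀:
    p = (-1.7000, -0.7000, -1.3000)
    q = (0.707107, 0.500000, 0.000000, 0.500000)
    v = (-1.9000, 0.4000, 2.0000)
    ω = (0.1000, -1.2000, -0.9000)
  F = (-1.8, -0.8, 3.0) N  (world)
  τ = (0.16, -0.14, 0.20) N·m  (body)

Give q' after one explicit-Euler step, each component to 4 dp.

q' = (0.7251, 0.5320, -0.0174, 0.4369)

2q̇ = q⊗(0,ω) = (0.4000000, 0.6707107, -0.3485284, -1.2363963)
q + ½dt·q⊗(0,ω), renormalized = (0.7251, 0.5320, -0.0174, 0.4369)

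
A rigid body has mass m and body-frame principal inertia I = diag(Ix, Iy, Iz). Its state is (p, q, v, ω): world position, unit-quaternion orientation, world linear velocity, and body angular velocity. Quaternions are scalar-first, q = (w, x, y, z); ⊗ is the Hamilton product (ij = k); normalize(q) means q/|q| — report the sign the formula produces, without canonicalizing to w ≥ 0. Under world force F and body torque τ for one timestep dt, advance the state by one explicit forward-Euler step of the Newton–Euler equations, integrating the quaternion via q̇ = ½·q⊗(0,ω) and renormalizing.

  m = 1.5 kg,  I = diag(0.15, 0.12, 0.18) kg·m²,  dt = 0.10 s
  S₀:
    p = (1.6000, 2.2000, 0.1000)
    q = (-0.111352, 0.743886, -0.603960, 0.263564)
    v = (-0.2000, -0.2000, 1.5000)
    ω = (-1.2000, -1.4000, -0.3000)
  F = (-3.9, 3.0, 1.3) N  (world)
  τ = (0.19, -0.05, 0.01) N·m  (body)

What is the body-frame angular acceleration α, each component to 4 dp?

α = (1.0987, -0.3267, 0.3356)

ω×(Iω) gyroscopic = (0.0252, -0.0108, -0.0504)
α = I⁻¹(τ − ω×Iω) = (1.0987, -0.3267, 0.3356)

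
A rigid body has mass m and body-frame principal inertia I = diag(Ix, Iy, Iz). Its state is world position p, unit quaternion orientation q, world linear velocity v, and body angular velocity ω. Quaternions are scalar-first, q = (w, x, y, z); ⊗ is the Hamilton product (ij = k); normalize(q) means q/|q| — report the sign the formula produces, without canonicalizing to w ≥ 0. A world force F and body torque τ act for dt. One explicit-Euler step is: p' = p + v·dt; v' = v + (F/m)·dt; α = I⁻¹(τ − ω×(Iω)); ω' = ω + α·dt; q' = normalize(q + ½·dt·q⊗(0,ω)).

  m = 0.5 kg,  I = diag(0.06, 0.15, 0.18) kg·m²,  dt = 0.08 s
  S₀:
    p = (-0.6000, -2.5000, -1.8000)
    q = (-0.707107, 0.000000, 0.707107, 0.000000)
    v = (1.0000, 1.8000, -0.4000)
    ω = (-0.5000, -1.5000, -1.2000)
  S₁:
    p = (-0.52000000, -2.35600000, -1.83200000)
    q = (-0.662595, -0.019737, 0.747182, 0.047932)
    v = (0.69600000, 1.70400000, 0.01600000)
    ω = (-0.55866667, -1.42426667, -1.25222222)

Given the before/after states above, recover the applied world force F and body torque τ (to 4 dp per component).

F = (-1.9000, -0.6000, 2.6000)
τ = (0.0100, 0.0700, -0.0500)

rate change Δω = (-0.05866667, 0.07573333, -0.05222222)
gyro term ω₀×Iω₀ = (0.0540, -0.0720, 0.0675)
τ = I·(Δω/dt) + ω₀×(Iω₀) = (0.0100, 0.0700, -0.0500)
velocity change Δv = (-0.30400000, -0.09600000, 0.41600000)
m·(v₁−v₀)/dt = (-1.9000, -0.6000, 2.6000)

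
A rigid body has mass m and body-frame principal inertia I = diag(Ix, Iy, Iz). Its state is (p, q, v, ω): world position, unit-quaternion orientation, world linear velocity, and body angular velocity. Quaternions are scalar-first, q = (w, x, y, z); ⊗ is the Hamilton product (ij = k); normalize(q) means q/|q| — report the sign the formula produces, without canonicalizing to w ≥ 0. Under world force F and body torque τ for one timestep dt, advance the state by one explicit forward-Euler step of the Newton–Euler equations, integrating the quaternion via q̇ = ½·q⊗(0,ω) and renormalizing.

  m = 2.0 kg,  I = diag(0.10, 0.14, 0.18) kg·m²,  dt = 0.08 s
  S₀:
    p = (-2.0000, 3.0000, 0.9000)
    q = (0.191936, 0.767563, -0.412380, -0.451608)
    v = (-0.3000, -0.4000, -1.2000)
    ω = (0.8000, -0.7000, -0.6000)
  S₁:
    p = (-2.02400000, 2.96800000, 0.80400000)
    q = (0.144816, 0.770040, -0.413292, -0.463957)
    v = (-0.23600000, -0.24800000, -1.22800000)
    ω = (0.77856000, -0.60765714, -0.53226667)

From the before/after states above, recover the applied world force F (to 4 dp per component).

F = (1.6000, 3.8000, -0.7000)

v₁ − v₀ = (0.06400000, 0.15200000, -0.02800000)
m·(v₁−v₀)/dt = (1.6000, 3.8000, -0.7000)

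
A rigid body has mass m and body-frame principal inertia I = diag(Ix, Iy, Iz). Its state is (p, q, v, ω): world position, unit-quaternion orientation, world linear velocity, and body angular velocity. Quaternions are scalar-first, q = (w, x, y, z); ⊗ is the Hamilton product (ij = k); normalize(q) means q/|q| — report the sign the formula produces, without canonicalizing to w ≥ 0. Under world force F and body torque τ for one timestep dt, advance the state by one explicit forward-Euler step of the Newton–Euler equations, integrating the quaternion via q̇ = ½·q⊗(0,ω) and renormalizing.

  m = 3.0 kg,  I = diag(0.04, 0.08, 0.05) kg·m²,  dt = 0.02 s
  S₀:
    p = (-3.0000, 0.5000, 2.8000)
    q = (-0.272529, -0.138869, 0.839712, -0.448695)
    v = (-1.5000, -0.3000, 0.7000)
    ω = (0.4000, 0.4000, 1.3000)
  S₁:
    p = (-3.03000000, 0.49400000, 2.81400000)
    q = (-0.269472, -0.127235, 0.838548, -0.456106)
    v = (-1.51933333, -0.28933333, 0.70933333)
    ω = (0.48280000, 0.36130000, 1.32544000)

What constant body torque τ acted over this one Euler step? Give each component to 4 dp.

Δω = ω₁−ω₀ = (0.08280000, -0.03870000, 0.02544000)
τ = I·(Δω/dt) + ω₀×(Iω₀) = (0.1500, -0.1600, 0.0700)

τ = (0.1500, -0.1600, 0.0700)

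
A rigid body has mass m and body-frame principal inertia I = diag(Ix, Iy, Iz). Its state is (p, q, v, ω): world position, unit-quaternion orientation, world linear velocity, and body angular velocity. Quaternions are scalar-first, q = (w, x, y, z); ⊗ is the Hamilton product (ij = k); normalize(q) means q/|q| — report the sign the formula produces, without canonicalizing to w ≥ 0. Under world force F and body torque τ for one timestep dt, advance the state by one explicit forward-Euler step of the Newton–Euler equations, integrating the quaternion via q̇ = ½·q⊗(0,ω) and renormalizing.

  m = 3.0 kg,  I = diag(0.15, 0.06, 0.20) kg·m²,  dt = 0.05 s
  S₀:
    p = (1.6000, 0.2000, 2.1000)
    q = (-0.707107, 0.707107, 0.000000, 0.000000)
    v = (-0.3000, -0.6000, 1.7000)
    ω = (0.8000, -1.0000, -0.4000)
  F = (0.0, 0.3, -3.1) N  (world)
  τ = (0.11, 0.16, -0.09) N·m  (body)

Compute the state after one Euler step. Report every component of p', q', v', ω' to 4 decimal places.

angular accel α = (0.3600, 2.4000, -0.8100)
ω + α·dt = (0.8180, -0.8800, -0.4405)
q⊗(0,ω) = (-0.5656856, -0.5656856, 0.9899498, -0.4242642)
q + ½dt·q⊗(0,ω), renormalized = (-0.7208, 0.6926, 0.0247, -0.0106)
a = F/m = (0.0000, 0.1000, -1.0333)
p' = p + v·dt = (1.5850, 0.1700, 2.1850)
new velocity v' = (-0.3000, -0.5950, 1.6483)

p' = (1.5850, 0.1700, 2.1850)
q' = (-0.7208, 0.6926, 0.0247, -0.0106)
v' = (-0.3000, -0.5950, 1.6483)
ω' = (0.8180, -0.8800, -0.4405)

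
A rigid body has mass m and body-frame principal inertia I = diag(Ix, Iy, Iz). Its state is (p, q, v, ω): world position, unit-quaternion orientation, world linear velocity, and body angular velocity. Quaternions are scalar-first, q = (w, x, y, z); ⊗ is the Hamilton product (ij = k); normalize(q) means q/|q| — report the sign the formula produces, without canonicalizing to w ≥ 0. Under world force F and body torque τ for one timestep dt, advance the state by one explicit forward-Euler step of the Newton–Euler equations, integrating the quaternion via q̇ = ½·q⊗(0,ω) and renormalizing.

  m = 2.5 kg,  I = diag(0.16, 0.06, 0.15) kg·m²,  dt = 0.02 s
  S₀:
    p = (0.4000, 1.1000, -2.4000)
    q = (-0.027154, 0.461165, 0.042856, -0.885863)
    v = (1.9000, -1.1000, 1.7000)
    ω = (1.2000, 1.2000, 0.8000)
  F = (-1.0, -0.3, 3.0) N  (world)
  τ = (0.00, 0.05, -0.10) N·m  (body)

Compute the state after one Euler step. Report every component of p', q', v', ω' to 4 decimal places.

p' = (0.4380, 1.0780, -2.3660)
q' = (-0.0261, 0.4717, 0.0282, -0.8809)
v' = (1.8920, -1.1024, 1.7240)
ω' = (1.1892, 1.2135, 0.8059)

a = F/m = (-0.4000, -0.1200, 1.2000)
new position p' = (0.4380, 1.0780, -2.3660)
v + (F/m)dt = (1.8920, -1.1024, 1.7240)
gyro term ω×Iω = (0.0864, 0.0096, -0.1440)
(τ − ω×Iω)/I = (-0.5400, 0.6733, 0.2933)
ω + α·dt = (1.1892, 1.2135, 0.8059)
q⊗(0,ω) = (0.1038652, 1.0647356, -1.4645524, 0.4802476)
q + ½dt·q⊗(0,ω), renormalized = (-0.0261, 0.4717, 0.0282, -0.8809)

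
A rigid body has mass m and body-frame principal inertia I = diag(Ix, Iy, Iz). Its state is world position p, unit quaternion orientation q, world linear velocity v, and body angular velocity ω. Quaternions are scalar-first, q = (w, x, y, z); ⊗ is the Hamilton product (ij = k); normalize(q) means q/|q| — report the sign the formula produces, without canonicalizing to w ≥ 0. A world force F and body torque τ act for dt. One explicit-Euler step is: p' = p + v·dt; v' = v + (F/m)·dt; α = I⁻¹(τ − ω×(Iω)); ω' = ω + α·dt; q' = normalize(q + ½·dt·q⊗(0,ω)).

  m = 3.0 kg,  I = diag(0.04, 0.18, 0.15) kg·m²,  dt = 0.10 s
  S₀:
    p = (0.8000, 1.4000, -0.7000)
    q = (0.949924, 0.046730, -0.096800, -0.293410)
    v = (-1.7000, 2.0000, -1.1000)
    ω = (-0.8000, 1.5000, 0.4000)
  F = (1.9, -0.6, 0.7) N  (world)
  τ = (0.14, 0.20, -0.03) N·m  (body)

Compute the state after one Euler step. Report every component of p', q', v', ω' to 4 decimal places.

p' = (0.6300, 1.6000, -0.8100)
q' = (0.9613, 0.0287, -0.0147, -0.2737)
v' = (-1.6367, 1.9800, -1.0767)
ω' = (-0.4050, 1.5916, 0.4920)

gyro term ω×Iω = (-0.0180, 0.0352, -0.1680)
α = I⁻¹(τ − ω×Iω) = (3.9500, 0.9156, 0.9200)
new body rate ω' = (-0.4050, 1.5916, 0.4920)
2q̇ = q⊗(0,ω) = (0.2999480, -0.3585442, 1.6409220, 0.3726246)
updated quaternion q' = (0.9613, 0.0287, -0.0147, -0.2737)
new position p' = (0.6300, 1.6000, -0.8100)
v' = v + a·dt = (-1.6367, 1.9800, -1.0767)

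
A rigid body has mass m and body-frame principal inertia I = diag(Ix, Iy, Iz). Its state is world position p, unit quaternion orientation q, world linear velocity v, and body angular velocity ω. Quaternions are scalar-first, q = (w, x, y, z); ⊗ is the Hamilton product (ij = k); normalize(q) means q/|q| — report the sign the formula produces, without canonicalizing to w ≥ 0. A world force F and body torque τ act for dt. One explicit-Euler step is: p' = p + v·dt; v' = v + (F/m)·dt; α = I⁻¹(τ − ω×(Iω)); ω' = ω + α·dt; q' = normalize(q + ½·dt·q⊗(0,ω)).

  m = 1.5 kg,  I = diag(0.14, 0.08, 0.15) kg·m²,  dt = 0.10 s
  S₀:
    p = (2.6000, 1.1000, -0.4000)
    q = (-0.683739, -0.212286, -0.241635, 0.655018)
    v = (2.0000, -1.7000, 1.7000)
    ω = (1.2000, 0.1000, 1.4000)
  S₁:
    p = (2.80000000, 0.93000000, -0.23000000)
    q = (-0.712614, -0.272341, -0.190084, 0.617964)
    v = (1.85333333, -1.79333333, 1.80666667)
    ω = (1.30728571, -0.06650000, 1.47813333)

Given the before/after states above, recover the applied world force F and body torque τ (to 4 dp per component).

v₁ − v₀ = (-0.14666667, -0.09333333, 0.10666667)
F = m·Δv/dt = (-2.2000, -1.4000, 1.6000)
rate change Δω = (0.10728571, -0.16650000, 0.07813333)
applied torque τ = (0.1600, -0.1500, 0.1100)

F = (-2.2000, -1.4000, 1.6000)
τ = (0.1600, -0.1500, 0.1100)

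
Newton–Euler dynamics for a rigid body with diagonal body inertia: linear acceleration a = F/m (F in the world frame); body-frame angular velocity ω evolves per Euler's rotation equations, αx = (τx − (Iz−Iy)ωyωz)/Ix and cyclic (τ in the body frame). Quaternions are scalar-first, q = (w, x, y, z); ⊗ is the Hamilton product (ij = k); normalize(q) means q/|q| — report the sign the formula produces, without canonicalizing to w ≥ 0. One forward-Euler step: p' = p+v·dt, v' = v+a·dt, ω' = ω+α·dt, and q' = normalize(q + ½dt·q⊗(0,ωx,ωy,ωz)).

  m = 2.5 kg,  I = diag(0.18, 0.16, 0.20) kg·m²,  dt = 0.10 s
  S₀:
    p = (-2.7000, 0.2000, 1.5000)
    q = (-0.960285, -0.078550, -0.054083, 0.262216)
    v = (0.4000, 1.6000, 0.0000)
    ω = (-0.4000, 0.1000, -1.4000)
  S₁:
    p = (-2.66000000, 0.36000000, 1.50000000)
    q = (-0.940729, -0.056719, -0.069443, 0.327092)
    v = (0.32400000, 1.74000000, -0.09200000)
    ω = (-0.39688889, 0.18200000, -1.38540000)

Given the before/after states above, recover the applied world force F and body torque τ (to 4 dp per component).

Δv = v₁−v₀ = (-0.07600000, 0.14000000, -0.09200000)
applied force F = (-1.9000, 3.5000, -2.3000)
Δω = ω₁−ω₀ = (0.00311111, 0.08200000, 0.01460000)
precession coupling = (-0.0056, -0.0112, 0.0008)
I·α + gyro = (0.0000, 0.1200, 0.0300)

F = (-1.9000, 3.5000, -2.3000)
τ = (0.0000, 0.1200, 0.0300)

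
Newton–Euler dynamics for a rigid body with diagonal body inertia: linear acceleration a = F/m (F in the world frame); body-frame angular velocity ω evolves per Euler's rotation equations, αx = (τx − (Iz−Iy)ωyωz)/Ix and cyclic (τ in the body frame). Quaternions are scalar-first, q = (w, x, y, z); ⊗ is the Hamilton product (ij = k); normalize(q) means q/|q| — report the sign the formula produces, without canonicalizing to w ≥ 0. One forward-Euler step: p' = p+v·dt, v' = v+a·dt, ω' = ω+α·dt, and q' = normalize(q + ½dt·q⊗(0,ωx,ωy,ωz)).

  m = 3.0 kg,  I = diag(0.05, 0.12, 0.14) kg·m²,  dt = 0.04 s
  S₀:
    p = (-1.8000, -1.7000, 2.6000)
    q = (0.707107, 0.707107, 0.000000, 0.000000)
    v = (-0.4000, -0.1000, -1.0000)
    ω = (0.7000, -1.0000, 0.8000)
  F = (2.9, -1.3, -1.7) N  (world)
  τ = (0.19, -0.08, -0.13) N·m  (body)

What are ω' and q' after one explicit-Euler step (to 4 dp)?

ω' = (0.8648, -1.0099, 0.7769)
q' = (0.6969, 0.7167, -0.0254, -0.0028)

angular accel α = (4.1200, -0.2467, -0.5786)
ω' = ω + α·dt = (0.8648, -1.0099, 0.7769)
q⊗(0,ω) = (-0.4949749, 0.4949749, -1.2727926, -0.1414214)
q + ½dt·q⊗(0,ω), renormalized = (0.6969, 0.7167, -0.0254, -0.0028)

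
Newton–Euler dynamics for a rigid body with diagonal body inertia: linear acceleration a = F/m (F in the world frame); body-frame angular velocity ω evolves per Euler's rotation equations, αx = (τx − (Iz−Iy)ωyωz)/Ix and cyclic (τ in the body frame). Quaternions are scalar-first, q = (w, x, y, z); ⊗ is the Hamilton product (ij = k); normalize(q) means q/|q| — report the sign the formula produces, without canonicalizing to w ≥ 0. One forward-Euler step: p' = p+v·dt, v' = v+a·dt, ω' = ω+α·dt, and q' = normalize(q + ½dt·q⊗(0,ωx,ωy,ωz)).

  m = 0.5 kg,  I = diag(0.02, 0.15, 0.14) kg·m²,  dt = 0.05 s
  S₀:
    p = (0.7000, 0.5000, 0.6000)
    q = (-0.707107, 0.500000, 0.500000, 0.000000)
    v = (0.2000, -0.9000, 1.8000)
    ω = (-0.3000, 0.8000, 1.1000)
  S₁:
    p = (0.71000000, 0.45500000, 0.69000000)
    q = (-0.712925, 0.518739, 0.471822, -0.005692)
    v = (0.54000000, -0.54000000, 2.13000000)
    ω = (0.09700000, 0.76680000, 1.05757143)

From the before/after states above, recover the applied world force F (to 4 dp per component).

Δv = v₁−v₀ = (0.34000000, 0.36000000, 0.33000000)
m·(v₁−v₀)/dt = (3.4000, 3.6000, 3.3000)

F = (3.4000, 3.6000, 3.3000)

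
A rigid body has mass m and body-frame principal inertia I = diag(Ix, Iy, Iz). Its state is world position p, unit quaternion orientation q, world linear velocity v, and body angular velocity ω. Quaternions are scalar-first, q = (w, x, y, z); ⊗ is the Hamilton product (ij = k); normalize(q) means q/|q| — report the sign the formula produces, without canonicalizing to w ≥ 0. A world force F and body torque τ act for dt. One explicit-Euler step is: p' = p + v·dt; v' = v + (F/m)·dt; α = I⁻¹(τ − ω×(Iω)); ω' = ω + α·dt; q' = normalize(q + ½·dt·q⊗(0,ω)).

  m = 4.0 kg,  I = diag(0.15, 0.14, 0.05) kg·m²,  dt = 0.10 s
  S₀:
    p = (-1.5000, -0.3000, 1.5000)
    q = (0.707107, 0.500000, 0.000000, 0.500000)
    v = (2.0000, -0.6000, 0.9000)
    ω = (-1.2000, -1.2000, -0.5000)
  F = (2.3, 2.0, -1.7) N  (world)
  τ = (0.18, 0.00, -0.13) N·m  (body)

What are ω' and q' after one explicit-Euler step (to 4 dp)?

α = I⁻¹(τ − ω×Iω) = (1.5600, -0.4286, -2.3120)
ω + α·dt = (-1.0440, -1.2429, -0.7312)
q⊗(0,ω) = (0.8500000, -0.2485284, -1.1985284, -0.9535535)
q + ½dt·q⊗(0,ω), renormalized = (0.7467, 0.4857, -0.0597, 0.4506)

ω' = (-1.0440, -1.2429, -0.7312)
q' = (0.7467, 0.4857, -0.0597, 0.4506)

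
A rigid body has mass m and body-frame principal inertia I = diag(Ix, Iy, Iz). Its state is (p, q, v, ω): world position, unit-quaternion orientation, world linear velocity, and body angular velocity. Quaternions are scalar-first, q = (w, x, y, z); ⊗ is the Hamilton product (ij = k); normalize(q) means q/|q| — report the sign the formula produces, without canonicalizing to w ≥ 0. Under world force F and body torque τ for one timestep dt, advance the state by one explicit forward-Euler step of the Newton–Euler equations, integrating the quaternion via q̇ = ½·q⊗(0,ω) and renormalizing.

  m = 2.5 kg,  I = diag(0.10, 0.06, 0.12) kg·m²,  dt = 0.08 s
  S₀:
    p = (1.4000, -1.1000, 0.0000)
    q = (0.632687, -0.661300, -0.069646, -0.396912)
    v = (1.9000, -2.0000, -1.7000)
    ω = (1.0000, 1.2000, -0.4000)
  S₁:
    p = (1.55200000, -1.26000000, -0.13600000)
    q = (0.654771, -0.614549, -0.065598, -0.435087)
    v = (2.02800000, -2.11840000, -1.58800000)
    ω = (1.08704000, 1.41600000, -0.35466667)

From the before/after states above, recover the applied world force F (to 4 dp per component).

F = (4.0000, -3.7000, 3.5000)

velocity change Δv = (0.12800000, -0.11840000, 0.11200000)
m·(v₁−v₀)/dt = (4.0000, -3.7000, 3.5000)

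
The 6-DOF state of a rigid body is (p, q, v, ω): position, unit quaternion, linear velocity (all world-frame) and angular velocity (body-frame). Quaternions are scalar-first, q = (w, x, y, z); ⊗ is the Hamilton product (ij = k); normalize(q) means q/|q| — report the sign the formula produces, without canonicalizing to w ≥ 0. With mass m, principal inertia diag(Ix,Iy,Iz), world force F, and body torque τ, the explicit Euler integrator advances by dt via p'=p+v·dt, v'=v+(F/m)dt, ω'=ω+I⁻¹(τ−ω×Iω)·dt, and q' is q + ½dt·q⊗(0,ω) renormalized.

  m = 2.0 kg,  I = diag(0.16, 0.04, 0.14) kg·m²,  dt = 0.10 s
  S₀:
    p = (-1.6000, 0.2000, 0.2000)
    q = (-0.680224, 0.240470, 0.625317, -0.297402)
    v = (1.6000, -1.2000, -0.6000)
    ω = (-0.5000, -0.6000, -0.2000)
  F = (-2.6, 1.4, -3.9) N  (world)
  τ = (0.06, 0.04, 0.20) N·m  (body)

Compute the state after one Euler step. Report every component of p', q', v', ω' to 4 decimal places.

p' = (-1.4400, 0.0800, 0.1400)
q' = (-0.6579, 0.2421, 0.6550, -0.2820)
v' = (1.4700, -1.1300, -0.7950)
ω' = (-0.4700, -0.5050, -0.0314)

p + v·dt = (-1.4400, 0.0800, 0.1400)
new velocity v' = (1.4700, -1.1300, -0.7950)
α = I⁻¹(τ − ω×Iω) = (0.3000, 0.9500, 1.6857)
ω + α·dt = (-0.4700, -0.5050, -0.0314)
Hamilton product q⊗(0,ω) = (0.4359448, 0.0366074, 0.6049294, 0.3044213)
q + ½dt·q⊗(0,ω), renormalized = (-0.6579, 0.2421, 0.6550, -0.2820)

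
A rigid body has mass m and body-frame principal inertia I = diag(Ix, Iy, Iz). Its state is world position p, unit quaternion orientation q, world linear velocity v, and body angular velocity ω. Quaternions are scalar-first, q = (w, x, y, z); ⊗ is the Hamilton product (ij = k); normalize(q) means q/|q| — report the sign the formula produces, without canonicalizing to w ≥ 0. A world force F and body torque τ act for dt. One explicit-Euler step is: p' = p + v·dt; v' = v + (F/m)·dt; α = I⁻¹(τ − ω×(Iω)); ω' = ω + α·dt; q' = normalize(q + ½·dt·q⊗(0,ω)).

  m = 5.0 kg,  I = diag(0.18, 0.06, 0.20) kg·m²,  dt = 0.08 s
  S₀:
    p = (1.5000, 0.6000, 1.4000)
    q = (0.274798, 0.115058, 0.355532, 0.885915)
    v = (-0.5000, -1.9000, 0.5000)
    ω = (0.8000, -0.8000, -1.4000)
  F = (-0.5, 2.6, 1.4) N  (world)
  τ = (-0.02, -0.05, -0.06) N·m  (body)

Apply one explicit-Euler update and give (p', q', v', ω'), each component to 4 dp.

p' = (1.4600, 0.4480, 1.4400)
q' = (0.3312, 0.1319, 0.3805, 0.8533)
v' = (-0.5080, -1.8584, 0.5224)
ω' = (0.7214, -0.8965, -1.4547)

a = F/m = (-0.1000, 0.5200, 0.2800)
p' = p + v·dt = (1.4600, 0.4480, 1.4400)
new velocity v' = (-0.5080, -1.8584, 0.5224)
ω×(Iω) gyroscopic = (0.1568, 0.0224, 0.0768)
α = I⁻¹(τ − ω×Iω) = (-0.9822, -1.2067, -0.6840)
ω' = ω + α·dt = (0.7214, -0.8965, -1.4547)
2q̇ = q⊗(0,ω) = (1.4326602, 0.4308256, 0.6499748, -0.7611892)
updated quaternion q' = (0.3312, 0.1319, 0.3805, 0.8533)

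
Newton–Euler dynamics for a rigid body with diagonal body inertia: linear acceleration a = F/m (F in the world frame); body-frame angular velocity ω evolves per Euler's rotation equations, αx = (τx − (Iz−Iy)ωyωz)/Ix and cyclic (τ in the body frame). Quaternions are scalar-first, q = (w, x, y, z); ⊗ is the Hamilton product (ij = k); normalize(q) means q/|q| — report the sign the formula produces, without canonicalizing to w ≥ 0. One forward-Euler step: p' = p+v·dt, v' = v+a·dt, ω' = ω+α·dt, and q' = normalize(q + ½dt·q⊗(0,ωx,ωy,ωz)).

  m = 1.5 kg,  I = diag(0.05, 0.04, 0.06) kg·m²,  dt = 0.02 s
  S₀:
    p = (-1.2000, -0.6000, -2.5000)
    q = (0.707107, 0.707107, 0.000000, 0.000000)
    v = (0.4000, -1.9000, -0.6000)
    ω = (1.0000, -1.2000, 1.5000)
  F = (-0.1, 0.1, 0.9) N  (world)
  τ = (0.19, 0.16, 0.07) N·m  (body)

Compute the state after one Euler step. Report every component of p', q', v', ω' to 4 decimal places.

p' = (-1.1920, -0.6380, -2.5120)
q' = (0.6999, 0.7140, -0.0191, 0.0021)
v' = (0.3987, -1.8987, -0.5880)
ω' = (1.0904, -1.1125, 1.5193)

a = F/m = (-0.0667, 0.0667, 0.6000)
p' = p + v·dt = (-1.1920, -0.6380, -2.5120)
new velocity v' = (0.3987, -1.8987, -0.5880)
α = I⁻¹(τ − ω×Iω) = (4.5200, 4.3750, 0.9667)
ω + α·dt = (1.0904, -1.1125, 1.5193)
2q̇ = q⊗(0,ω) = (-0.7071070, 0.7071070, -1.9091889, 0.2121321)
q + ½dt·q⊗(0,ω), renormalized = (0.6999, 0.7140, -0.0191, 0.0021)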